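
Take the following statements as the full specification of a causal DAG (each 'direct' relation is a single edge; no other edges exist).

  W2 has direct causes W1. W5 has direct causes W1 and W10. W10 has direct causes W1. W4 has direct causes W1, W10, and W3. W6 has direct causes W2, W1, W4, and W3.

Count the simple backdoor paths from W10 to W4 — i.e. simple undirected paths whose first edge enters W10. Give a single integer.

A backdoor path from W10 to W4 is any simple undirected path whose first edge points into W10 (i.e. leaves W10 via a parent).
Parents of W10: {W1}.
Enumerating:
  P1: W10 <- W1 -> W2 -> W6 <- W3 -> W4
  P2: W10 <- W1 -> W2 -> W6 <- W4
  P3: W10 <- W1 -> W4
  P4: W10 <- W1 -> W6 <- W3 -> W4
  P5: W10 <- W1 -> W6 <- W4
That exhausts the simple backdoor paths. Count: 5.

5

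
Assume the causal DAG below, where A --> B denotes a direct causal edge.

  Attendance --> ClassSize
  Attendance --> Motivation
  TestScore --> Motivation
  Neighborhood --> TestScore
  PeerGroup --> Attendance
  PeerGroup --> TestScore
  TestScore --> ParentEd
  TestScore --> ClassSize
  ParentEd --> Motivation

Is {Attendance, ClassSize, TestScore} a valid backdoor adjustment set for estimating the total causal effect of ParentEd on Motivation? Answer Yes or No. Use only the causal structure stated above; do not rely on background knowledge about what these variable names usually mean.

Backdoor paths from ParentEd to Motivation (paths whose first edge points into ParentEd):
  P1: ParentEd <- TestScore <- PeerGroup -> Attendance -> Motivation
  P2: ParentEd <- TestScore -> ClassSize <- Attendance -> Motivation
  P3: ParentEd <- TestScore -> Motivation
Condition 1 (no descendant of ParentEd in the set): holds — descendants of ParentEd are {Motivation}; none are in {Attendance, ClassSize, TestScore}.
Condition 2 (every backdoor path blocked by {Attendance, ClassSize, TestScore}):
  P1: blocked at chain node TestScore ∈ conditioning set.
  P2: blocked at fork node TestScore ∈ conditioning set.
  P3: blocked at fork node TestScore ∈ conditioning set.
{Attendance, ClassSize, TestScore} satisfies the backdoor criterion.

Yes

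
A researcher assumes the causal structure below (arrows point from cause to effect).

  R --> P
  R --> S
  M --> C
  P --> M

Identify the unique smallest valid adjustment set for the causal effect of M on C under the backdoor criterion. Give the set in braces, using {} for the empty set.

{}

Variables eligible for adjustment (non-descendants of M, excluding M and C): {P, R, S}.
Backdoor paths from M to C:
  (none)
With no backdoor paths the empty set already satisfies the criterion, and it is trivially minimal.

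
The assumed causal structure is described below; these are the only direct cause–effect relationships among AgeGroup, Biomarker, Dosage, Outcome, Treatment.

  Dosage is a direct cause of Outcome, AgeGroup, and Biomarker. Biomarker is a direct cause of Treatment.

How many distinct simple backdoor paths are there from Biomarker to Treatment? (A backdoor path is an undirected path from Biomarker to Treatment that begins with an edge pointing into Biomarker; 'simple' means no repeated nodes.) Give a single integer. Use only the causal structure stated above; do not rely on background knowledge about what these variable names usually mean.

A backdoor path from Biomarker to Treatment is any simple undirected path whose first edge points into Biomarker (i.e. leaves Biomarker via a parent).
Parents of Biomarker: {Dosage}.
No simple path from any parent of Biomarker reaches Treatment without revisiting Biomarker, so there are no backdoor paths.

0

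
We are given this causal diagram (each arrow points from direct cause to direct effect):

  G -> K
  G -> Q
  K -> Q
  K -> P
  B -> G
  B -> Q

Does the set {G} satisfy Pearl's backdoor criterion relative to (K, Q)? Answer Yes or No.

Backdoor paths from K to Q (paths whose first edge points into K):
  P1: K <- G <- B -> Q
  P2: K <- G -> Q
Condition 1 (no descendant of K in the set): holds — descendants of K are {P, Q}; none are in {G}.
Condition 2 (every backdoor path blocked by {G}):
  P1: blocked at chain node G ∈ conditioning set.
  P2: blocked at fork node G ∈ conditioning set.
{G} satisfies the backdoor criterion.

Yes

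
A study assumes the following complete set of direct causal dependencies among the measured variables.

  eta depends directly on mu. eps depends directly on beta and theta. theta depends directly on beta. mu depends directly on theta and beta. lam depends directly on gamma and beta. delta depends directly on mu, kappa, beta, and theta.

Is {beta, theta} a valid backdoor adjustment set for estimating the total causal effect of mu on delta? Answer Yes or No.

Yes

Backdoor paths from mu to delta (paths whose first edge points into mu):
  P1: mu <- beta -> theta -> delta
  P2: mu <- beta -> delta
  P3: mu <- beta -> eps <- theta -> delta
  P4: mu <- theta <- beta -> delta
  P5: mu <- theta -> delta
  P6: mu <- theta -> eps <- beta -> delta
Condition 1 (no descendant of mu in the set): holds — descendants of mu are {delta, eta}; none are in {beta, theta}.
Condition 2 (every backdoor path blocked by {beta, theta}):
  P1: blocked at fork node beta ∈ conditioning set.
  P2: blocked at fork node beta ∈ conditioning set.
  P3: blocked at fork node beta ∈ conditioning set.
  P4: blocked at chain node theta ∈ conditioning set.
  P5: blocked at fork node theta ∈ conditioning set.
  P6: blocked at fork node theta ∈ conditioning set.
{beta, theta} satisfies the backdoor criterion.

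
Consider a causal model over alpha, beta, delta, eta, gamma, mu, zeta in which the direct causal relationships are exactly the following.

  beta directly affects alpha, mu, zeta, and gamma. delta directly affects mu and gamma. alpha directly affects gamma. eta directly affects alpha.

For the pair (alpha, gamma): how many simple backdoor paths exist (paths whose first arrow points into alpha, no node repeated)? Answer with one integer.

A backdoor path from alpha to gamma is any simple undirected path whose first edge points into alpha (i.e. leaves alpha via a parent).
Parents of alpha: {beta, eta}.
Enumerating:
  P1: alpha <- beta -> mu <- delta -> gamma
  P2: alpha <- beta -> gamma
That exhausts the simple backdoor paths. Count: 2.

2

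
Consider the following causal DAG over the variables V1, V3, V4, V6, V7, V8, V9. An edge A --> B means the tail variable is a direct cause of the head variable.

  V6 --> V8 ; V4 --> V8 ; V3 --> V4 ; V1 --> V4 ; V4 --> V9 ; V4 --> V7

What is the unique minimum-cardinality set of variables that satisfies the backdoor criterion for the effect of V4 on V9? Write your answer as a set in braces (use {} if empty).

{}

Variables eligible for adjustment (non-descendants of V4, excluding V4 and V9): {V1, V3, V6}.
Backdoor paths from V4 to V9:
  (none)
With no backdoor paths the empty set already satisfies the criterion, and it is trivially minimal.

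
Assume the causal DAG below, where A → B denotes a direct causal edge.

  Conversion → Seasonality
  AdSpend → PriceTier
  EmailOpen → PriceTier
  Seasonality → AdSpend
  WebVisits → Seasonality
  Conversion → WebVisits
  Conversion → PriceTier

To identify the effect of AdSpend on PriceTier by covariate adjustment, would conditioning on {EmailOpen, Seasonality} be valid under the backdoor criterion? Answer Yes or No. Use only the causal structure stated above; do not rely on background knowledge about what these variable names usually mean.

Yes

Backdoor paths from AdSpend to PriceTier (paths whose first edge points into AdSpend):
  P1: AdSpend <- Seasonality <- Conversion -> PriceTier
  P2: AdSpend <- Seasonality <- WebVisits <- Conversion -> PriceTier
Condition 1 (no descendant of AdSpend in the set): holds — descendants of AdSpend are {PriceTier}; none are in {EmailOpen, Seasonality}.
Condition 2 (every backdoor path blocked by {EmailOpen, Seasonality}):
  P1: blocked at chain node Seasonality ∈ conditioning set.
  P2: blocked at chain node Seasonality ∈ conditioning set.
{EmailOpen, Seasonality} satisfies the backdoor criterion.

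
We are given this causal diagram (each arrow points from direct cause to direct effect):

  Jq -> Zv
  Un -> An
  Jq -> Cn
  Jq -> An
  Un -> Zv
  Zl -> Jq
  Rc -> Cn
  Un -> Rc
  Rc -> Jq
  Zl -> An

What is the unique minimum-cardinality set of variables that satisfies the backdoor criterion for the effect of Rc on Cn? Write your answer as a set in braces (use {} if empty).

{}

Variables eligible for adjustment (non-descendants of Rc, excluding Rc and Cn): {Un, Zl}.
Backdoor paths from Rc to Cn:
  P1: Rc <- Un -> An <- Zl -> Jq -> Cn
  P2: Rc <- Un -> An <- Jq -> Cn
  P3: Rc <- Un -> Zv <- Jq -> Cn
Each backdoor path contains an unconditioned collider, so every path is already blocked with the empty conditioning set:
  P1: blocked at collider An (neither it nor any descendant is in the conditioning set).
  P2: blocked at collider An (neither it nor any descendant is in the conditioning set).
  P3: blocked at collider Zv (neither it nor any descendant is in the conditioning set).
The empty set is therefore the unique smallest valid set.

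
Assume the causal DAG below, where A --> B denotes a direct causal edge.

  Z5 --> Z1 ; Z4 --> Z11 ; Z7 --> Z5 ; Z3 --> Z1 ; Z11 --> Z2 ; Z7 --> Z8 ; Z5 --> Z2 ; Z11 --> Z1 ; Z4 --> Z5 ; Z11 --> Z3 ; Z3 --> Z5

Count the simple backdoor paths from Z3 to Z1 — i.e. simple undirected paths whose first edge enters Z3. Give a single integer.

A backdoor path from Z3 to Z1 is any simple undirected path whose first edge points into Z3 (i.e. leaves Z3 via a parent).
Parents of Z3: {Z11}.
Enumerating:
  P1: Z3 <- Z11 <- Z4 -> Z5 -> Z1
  P2: Z3 <- Z11 -> Z1
  P3: Z3 <- Z11 -> Z2 <- Z5 -> Z1
That exhausts the simple backdoor paths. Count: 3.

3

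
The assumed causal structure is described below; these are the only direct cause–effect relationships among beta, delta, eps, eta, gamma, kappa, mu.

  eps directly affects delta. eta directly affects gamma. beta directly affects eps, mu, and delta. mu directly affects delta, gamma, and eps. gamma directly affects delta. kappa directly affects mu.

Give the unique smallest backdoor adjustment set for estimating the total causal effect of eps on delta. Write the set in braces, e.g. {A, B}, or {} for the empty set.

Variables eligible for adjustment (non-descendants of eps, excluding eps and delta): {beta, eta, gamma, kappa, mu}.
Backdoor paths from eps to delta:
  P1: eps <- beta -> mu -> gamma -> delta
  P2: eps <- beta -> mu -> delta
  P3: eps <- beta -> delta
  P4: eps <- mu <- beta -> delta
  P5: eps <- mu -> gamma -> delta
  P6: eps <- mu -> delta
The empty set is not sufficient: P1 (eps <- beta -> mu -> gamma -> delta) has no collider blocking it and no conditioned non-collider, so it is open.
Try {beta, mu}:
  P1: blocked at fork node beta ∈ conditioning set.
  P2: blocked at fork node beta ∈ conditioning set.
  P3: blocked at fork node beta ∈ conditioning set.
  P4: blocked at chain node mu ∈ conditioning set.
  P5: blocked at fork node mu ∈ conditioning set.
  P6: blocked at fork node mu ∈ conditioning set.
{beta, mu} contains no descendant of eps and blocks every backdoor path.
Every element of {beta, mu} is needed (dropping beta leaves P3 open; dropping mu leaves P5 open), so no proper subset is valid.
Among all size-2 subsets of the eligible variables, only {beta, mu} blocks every backdoor path, so it is the unique smallest valid adjustment set.

{beta, mu}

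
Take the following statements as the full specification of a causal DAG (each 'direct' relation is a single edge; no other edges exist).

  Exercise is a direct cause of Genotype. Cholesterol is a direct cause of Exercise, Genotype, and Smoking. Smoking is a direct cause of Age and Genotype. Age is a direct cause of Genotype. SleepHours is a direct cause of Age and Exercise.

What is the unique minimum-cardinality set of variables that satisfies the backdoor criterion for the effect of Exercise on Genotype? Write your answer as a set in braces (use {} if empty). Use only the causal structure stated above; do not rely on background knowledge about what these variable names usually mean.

Variables eligible for adjustment (non-descendants of Exercise, excluding Exercise and Genotype): {Age, Cholesterol, SleepHours, Smoking}.
Backdoor paths from Exercise to Genotype:
  P1: Exercise <- SleepHours -> Age <- Smoking <- Cholesterol -> Genotype
  P2: Exercise <- SleepHours -> Age <- Smoking -> Genotype
  P3: Exercise <- SleepHours -> Age -> Genotype
  P4: Exercise <- Cholesterol -> Smoking -> Age -> Genotype
  P5: Exercise <- Cholesterol -> Smoking -> Genotype
  P6: Exercise <- Cholesterol -> Genotype
The empty set is not sufficient: P3 (Exercise <- SleepHours -> Age -> Genotype) has no collider blocking it and no conditioned non-collider, so it is open.
Try {Cholesterol, SleepHours}:
  P1: blocked at fork node SleepHours ∈ conditioning set.
  P2: blocked at fork node SleepHours ∈ conditioning set.
  P3: blocked at fork node SleepHours ∈ conditioning set.
  P4: blocked at fork node Cholesterol ∈ conditioning set.
  P5: blocked at fork node Cholesterol ∈ conditioning set.
  P6: blocked at fork node Cholesterol ∈ conditioning set.
{Cholesterol, SleepHours} contains no descendant of Exercise and blocks every backdoor path.
Every element of {Cholesterol, SleepHours} is needed (dropping Cholesterol leaves P4 open; dropping SleepHours leaves P3 open), so no proper subset is valid.
Among all size-2 subsets of the eligible variables, only {Cholesterol, SleepHours} blocks every backdoor path, so it is the unique smallest valid adjustment set.

{Cholesterol, SleepHours}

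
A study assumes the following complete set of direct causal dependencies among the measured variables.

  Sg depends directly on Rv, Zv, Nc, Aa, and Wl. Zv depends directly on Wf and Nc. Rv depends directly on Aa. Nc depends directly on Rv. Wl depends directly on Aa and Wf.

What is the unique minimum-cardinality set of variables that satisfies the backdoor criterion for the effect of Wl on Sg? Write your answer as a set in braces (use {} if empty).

{Aa, Wf}

Variables eligible for adjustment (non-descendants of Wl, excluding Wl and Sg): {Aa, Nc, Rv, Wf, Zv}.
Backdoor paths from Wl to Sg:
  P1: Wl <- Aa -> Rv -> Nc -> Zv -> Sg
  P2: Wl <- Aa -> Rv -> Nc -> Sg
  P3: Wl <- Aa -> Rv -> Sg
  P4: Wl <- Aa -> Sg
  P5: Wl <- Wf -> Zv <- Nc <- Rv <- Aa -> Sg
  P6: Wl <- Wf -> Zv <- Nc <- Rv -> Sg
  P7: Wl <- Wf -> Zv <- Nc -> Sg
  P8: Wl <- Wf -> Zv -> Sg
The empty set is not sufficient: P1 (Wl <- Aa -> Rv -> Nc -> Zv -> Sg) has no collider blocking it and no conditioned non-collider, so it is open.
Try {Aa, Wf}:
  P1: blocked at fork node Aa ∈ conditioning set.
  P2: blocked at fork node Aa ∈ conditioning set.
  P3: blocked at fork node Aa ∈ conditioning set.
  P4: blocked at fork node Aa ∈ conditioning set.
  P5: blocked at fork node Wf ∈ conditioning set.
  P6: blocked at fork node Wf ∈ conditioning set.
  P7: blocked at fork node Wf ∈ conditioning set.
  P8: blocked at fork node Wf ∈ conditioning set.
{Aa, Wf} contains no descendant of Wl and blocks every backdoor path.
Every element of {Aa, Wf} is needed (dropping Aa leaves P1 open; dropping Wf leaves P8 open), so no proper subset is valid.
Among all size-2 subsets of the eligible variables, only {Aa, Wf} blocks every backdoor path, so it is the unique smallest valid adjustment set.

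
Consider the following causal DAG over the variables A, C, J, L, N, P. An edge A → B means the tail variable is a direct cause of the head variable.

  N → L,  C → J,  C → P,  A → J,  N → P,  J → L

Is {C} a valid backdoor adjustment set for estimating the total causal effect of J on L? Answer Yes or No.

Yes

Backdoor paths from J to L (paths whose first edge points into J):
  P1: J <- C -> P <- N -> L
Condition 1 (no descendant of J in the set): holds — descendants of J are {L}; none are in {C}.
Condition 2 (every backdoor path blocked by {C}):
  P1: blocked at fork node C ∈ conditioning set.
{C} satisfies the backdoor criterion.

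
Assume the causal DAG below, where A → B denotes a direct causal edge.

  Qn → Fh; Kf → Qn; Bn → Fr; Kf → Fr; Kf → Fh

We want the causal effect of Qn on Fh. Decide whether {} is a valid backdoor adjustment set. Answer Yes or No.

No

Backdoor paths from Qn to Fh (paths whose first edge points into Qn):
  P1: Qn <- Kf -> Fh
Condition 1 (no descendant of Qn in the set): holds — descendants of Qn are {Fh}; none are in {}.
Condition 2 (every backdoor path blocked by {}):
  P1: open — no interior node is in the conditioning set.
{} does not satisfy the backdoor criterion.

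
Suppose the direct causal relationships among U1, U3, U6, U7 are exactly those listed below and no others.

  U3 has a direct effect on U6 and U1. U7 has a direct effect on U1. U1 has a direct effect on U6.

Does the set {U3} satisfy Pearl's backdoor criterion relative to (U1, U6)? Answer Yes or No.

Yes

Backdoor paths from U1 to U6 (paths whose first edge points into U1):
  P1: U1 <- U3 -> U6
Condition 1 (no descendant of U1 in the set): holds — descendants of U1 are {U6}; none are in {U3}.
Condition 2 (every backdoor path blocked by {U3}):
  P1: blocked at fork node U3 ∈ conditioning set.
{U3} satisfies the backdoor criterion.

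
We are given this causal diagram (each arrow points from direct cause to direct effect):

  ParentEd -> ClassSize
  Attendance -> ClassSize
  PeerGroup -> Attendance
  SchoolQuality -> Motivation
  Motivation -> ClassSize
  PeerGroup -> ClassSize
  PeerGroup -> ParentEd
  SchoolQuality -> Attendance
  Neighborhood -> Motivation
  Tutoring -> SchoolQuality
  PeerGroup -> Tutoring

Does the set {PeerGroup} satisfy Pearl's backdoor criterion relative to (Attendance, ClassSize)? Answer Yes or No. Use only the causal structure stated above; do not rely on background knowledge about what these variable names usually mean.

Backdoor paths from Attendance to ClassSize (paths whose first edge points into Attendance):
  P1: Attendance <- PeerGroup -> Tutoring -> SchoolQuality -> Motivation -> ClassSize
  P2: Attendance <- PeerGroup -> ParentEd -> ClassSize
  P3: Attendance <- PeerGroup -> ClassSize
  P4: Attendance <- SchoolQuality <- Tutoring <- PeerGroup -> ParentEd -> ClassSize
  P5: Attendance <- SchoolQuality <- Tutoring <- PeerGroup -> ClassSize
  P6: Attendance <- SchoolQuality -> Motivation -> ClassSize
Condition 1 (no descendant of Attendance in the set): holds — descendants of Attendance are {ClassSize}; none are in {PeerGroup}.
Condition 2 (every backdoor path blocked by {PeerGroup}):
  P1: blocked at fork node PeerGroup ∈ conditioning set.
  P2: blocked at fork node PeerGroup ∈ conditioning set.
  P3: blocked at fork node PeerGroup ∈ conditioning set.
  P4: blocked at fork node PeerGroup ∈ conditioning set.
  P5: blocked at fork node PeerGroup ∈ conditioning set.
  P6: open — no interior node is in the conditioning set.
{PeerGroup} does not satisfy the backdoor criterion.

No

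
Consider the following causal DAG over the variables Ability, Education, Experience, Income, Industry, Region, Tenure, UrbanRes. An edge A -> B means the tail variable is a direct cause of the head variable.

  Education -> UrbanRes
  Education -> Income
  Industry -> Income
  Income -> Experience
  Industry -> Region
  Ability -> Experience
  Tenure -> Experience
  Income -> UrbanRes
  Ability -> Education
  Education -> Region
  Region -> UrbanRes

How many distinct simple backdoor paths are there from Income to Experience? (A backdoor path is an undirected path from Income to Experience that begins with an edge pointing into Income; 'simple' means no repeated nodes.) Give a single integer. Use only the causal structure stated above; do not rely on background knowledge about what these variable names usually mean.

3

A backdoor path from Income to Experience is any simple undirected path whose first edge points into Income (i.e. leaves Income via a parent).
Parents of Income: {Education, Industry}.
Enumerating:
  P1: Income <- Education <- Ability -> Experience
  P2: Income <- Industry -> Region <- Education <- Ability -> Experience
  P3: Income <- Industry -> Region -> UrbanRes <- Education <- Ability -> Experience
That exhausts the simple backdoor paths. Count: 3.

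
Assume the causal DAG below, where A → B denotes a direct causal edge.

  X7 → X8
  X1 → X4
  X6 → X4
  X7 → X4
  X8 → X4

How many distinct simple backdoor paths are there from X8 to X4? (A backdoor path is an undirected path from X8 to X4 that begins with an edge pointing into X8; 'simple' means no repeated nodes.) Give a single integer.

A backdoor path from X8 to X4 is any simple undirected path whose first edge points into X8 (i.e. leaves X8 via a parent).
Parents of X8: {X7}.
Enumerating:
  P1: X8 <- X7 -> X4
That exhausts the simple backdoor paths. Count: 1.

1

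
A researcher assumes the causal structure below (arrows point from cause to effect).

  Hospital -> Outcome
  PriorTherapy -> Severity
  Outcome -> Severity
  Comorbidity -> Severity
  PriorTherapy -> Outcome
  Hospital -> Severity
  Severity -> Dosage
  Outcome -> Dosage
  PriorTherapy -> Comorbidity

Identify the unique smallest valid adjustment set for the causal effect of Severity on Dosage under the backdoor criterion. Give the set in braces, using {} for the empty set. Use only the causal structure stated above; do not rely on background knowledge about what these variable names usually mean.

{Outcome}

Variables eligible for adjustment (non-descendants of Severity, excluding Severity and Dosage): {Comorbidity, Hospital, Outcome, PriorTherapy}.
Backdoor paths from Severity to Dosage:
  P1: Severity <- PriorTherapy -> Outcome -> Dosage
  P2: Severity <- Hospital -> Outcome -> Dosage
  P3: Severity <- Comorbidity <- PriorTherapy -> Outcome -> Dosage
  P4: Severity <- Outcome -> Dosage
The empty set is not sufficient: P1 (Severity <- PriorTherapy -> Outcome -> Dosage) has no collider blocking it and no conditioned non-collider, so it is open.
Try {Outcome}:
  P1: blocked at chain node Outcome ∈ conditioning set.
  P2: blocked at chain node Outcome ∈ conditioning set.
  P3: blocked at chain node Outcome ∈ conditioning set.
  P4: blocked at fork node Outcome ∈ conditioning set.
{Outcome} contains no descendant of Severity and blocks every backdoor path.
No other singleton works — e.g. {PriorTherapy} leaves P2 open — so {Outcome} is the unique smallest valid adjustment set.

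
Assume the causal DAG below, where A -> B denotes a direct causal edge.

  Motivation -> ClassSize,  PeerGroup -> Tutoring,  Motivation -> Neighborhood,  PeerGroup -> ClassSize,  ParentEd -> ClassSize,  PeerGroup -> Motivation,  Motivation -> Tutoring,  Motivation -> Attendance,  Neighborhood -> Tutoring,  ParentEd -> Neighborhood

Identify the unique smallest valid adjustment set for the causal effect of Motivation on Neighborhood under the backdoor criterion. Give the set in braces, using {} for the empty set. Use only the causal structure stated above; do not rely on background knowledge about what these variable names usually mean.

Variables eligible for adjustment (non-descendants of Motivation, excluding Motivation and Neighborhood): {ParentEd, PeerGroup}.
Backdoor paths from Motivation to Neighborhood:
  P1: Motivation <- PeerGroup -> ClassSize <- ParentEd -> Neighborhood
  P2: Motivation <- PeerGroup -> Tutoring <- Neighborhood
Each backdoor path contains an unconditioned collider, so every path is already blocked with the empty conditioning set:
  P1: blocked at collider ClassSize (neither it nor any descendant is in the conditioning set).
  P2: blocked at collider Tutoring (neither it nor any descendant is in the conditioning set).
The empty set is therefore the unique smallest valid set.

{}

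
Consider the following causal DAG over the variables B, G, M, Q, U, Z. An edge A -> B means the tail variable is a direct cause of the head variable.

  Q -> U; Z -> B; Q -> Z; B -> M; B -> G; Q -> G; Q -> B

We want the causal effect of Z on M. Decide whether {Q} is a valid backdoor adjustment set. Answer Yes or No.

Yes

Backdoor paths from Z to M (paths whose first edge points into Z):
  P1: Z <- Q -> B -> M
  P2: Z <- Q -> G <- B -> M
Condition 1 (no descendant of Z in the set): holds — descendants of Z are {B, G, M}; none are in {Q}.
Condition 2 (every backdoor path blocked by {Q}):
  P1: blocked at fork node Q ∈ conditioning set.
  P2: blocked at fork node Q ∈ conditioning set.
{Q} satisfies the backdoor criterion.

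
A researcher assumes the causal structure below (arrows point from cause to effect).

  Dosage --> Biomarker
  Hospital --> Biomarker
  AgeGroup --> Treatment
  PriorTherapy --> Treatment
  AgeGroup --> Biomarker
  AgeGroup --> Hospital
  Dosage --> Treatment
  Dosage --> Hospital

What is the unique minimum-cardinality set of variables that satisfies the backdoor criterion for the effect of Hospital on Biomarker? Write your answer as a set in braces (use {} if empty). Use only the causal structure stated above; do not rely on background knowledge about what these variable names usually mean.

Variables eligible for adjustment (non-descendants of Hospital, excluding Hospital and Biomarker): {AgeGroup, Dosage, PriorTherapy, Treatment}.
Backdoor paths from Hospital to Biomarker:
  P1: Hospital <- Dosage -> Biomarker
  P2: Hospital <- Dosage -> Treatment <- AgeGroup -> Biomarker
  P3: Hospital <- AgeGroup -> Biomarker
  P4: Hospital <- AgeGroup -> Treatment <- Dosage -> Biomarker
The empty set is not sufficient: P1 (Hospital <- Dosage -> Biomarker) has no collider blocking it and no conditioned non-collider, so it is open.
Try {AgeGroup, Dosage}:
  P1: blocked at fork node Dosage ∈ conditioning set.
  P2: blocked at fork node Dosage ∈ conditioning set.
  P3: blocked at fork node AgeGroup ∈ conditioning set.
  P4: blocked at fork node AgeGroup ∈ conditioning set.
{AgeGroup, Dosage} contains no descendant of Hospital and blocks every backdoor path.
Every element of {AgeGroup, Dosage} is needed (dropping AgeGroup leaves P3 open; dropping Dosage leaves P1 open), so no proper subset is valid.
Among all size-2 subsets of the eligible variables, only {AgeGroup, Dosage} blocks every backdoor path, so it is the unique smallest valid adjustment set.

{AgeGroup, Dosage}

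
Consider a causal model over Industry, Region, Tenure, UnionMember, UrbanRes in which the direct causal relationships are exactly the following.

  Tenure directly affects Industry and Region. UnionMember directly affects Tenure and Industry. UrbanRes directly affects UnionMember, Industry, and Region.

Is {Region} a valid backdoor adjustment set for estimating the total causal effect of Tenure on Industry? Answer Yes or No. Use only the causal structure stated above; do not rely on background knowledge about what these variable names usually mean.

Backdoor paths from Tenure to Industry (paths whose first edge points into Tenure):
  P1: Tenure <- UnionMember <- UrbanRes -> Industry
  P2: Tenure <- UnionMember -> Industry
Condition 1 (no descendant of Tenure in the set): FAILS — Region is a descendant of Tenure.
Condition 2 (every backdoor path blocked by {Region}):
  P1: open — no interior node is in the conditioning set.
  P2: open — no interior node is in the conditioning set.
{Region} does not satisfy the backdoor criterion.

No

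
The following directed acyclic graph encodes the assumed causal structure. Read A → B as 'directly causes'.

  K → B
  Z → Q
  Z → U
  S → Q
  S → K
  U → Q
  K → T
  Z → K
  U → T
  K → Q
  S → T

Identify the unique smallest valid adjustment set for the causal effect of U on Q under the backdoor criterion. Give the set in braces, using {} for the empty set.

{Z}

Variables eligible for adjustment (non-descendants of U, excluding U and Q): {B, K, S, Z}.
Backdoor paths from U to Q:
  P1: U <- Z -> K <- S -> Q
  P2: U <- Z -> K -> Q
  P3: U <- Z -> K -> T <- S -> Q
  P4: U <- Z -> Q
The empty set is not sufficient: P2 (U <- Z -> K -> Q) has no collider blocking it and no conditioned non-collider, so it is open.
Try {Z}:
  P1: blocked at fork node Z ∈ conditioning set.
  P2: blocked at fork node Z ∈ conditioning set.
  P3: blocked at fork node Z ∈ conditioning set.
  P4: blocked at fork node Z ∈ conditioning set.
{Z} contains no descendant of U and blocks every backdoor path.
No other singleton works — e.g. {S} leaves P2 open — so {Z} is the unique smallest valid adjustment set.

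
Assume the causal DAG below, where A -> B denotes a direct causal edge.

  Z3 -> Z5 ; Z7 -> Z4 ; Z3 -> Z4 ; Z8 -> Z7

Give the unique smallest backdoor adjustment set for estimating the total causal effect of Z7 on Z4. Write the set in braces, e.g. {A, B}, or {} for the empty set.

Variables eligible for adjustment (non-descendants of Z7, excluding Z7 and Z4): {Z3, Z5, Z8}.
Backdoor paths from Z7 to Z4:
  (none)
With no backdoor paths the empty set already satisfies the criterion, and it is trivially minimal.

{}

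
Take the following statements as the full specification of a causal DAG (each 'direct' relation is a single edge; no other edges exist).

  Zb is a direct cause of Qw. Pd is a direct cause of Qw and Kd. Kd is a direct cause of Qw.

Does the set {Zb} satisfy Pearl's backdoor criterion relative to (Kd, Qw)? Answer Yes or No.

Backdoor paths from Kd to Qw (paths whose first edge points into Kd):
  P1: Kd <- Pd -> Qw
Condition 1 (no descendant of Kd in the set): holds — descendants of Kd are {Qw}; none are in {Zb}.
Condition 2 (every backdoor path blocked by {Zb}):
  P1: open — no interior node is in the conditioning set.
{Zb} does not satisfy the backdoor criterion.

No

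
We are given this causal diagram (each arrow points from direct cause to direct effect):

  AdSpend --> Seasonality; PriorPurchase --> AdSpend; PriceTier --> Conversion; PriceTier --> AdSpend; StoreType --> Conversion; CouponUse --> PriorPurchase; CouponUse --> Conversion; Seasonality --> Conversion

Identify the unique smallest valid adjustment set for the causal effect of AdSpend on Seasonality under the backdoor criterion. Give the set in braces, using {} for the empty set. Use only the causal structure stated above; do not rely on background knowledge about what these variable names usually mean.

{}

Variables eligible for adjustment (non-descendants of AdSpend, excluding AdSpend and Seasonality): {CouponUse, PriceTier, PriorPurchase, StoreType}.
Backdoor paths from AdSpend to Seasonality:
  P1: AdSpend <- PriceTier -> Conversion <- Seasonality
  P2: AdSpend <- PriorPurchase <- CouponUse -> Conversion <- Seasonality
Each backdoor path contains an unconditioned collider, so every path is already blocked with the empty conditioning set:
  P1: blocked at collider Conversion (neither it nor any descendant is in the conditioning set).
  P2: blocked at collider Conversion (neither it nor any descendant is in the conditioning set).
The empty set is therefore the unique smallest valid set.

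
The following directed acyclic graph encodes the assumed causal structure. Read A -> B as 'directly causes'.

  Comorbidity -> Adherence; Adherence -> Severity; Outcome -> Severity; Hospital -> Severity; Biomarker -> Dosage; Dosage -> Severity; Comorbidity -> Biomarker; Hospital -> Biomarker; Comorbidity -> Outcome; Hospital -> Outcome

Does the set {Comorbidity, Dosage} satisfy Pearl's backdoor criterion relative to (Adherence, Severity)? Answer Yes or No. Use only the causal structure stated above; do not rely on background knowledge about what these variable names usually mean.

Backdoor paths from Adherence to Severity (paths whose first edge points into Adherence):
  P1: Adherence <- Comorbidity -> Outcome <- Hospital -> Biomarker -> Dosage -> Severity
  P2: Adherence <- Comorbidity -> Outcome <- Hospital -> Severity
  P3: Adherence <- Comorbidity -> Outcome -> Severity
  P4: Adherence <- Comorbidity -> Biomarker <- Hospital -> Outcome -> Severity
  P5: Adherence <- Comorbidity -> Biomarker <- Hospital -> Severity
  P6: Adherence <- Comorbidity -> Biomarker -> Dosage -> Severity
Condition 1 (no descendant of Adherence in the set): holds — descendants of Adherence are {Severity}; none are in {Comorbidity, Dosage}.
Condition 2 (every backdoor path blocked by {Comorbidity, Dosage}):
  P1: blocked at fork node Comorbidity ∈ conditioning set.
  P2: blocked at fork node Comorbidity ∈ conditioning set.
  P3: blocked at fork node Comorbidity ∈ conditioning set.
  P4: blocked at fork node Comorbidity ∈ conditioning set.
  P5: blocked at fork node Comorbidity ∈ conditioning set.
  P6: blocked at fork node Comorbidity ∈ conditioning set.
{Comorbidity, Dosage} satisfies the backdoor criterion.

Yes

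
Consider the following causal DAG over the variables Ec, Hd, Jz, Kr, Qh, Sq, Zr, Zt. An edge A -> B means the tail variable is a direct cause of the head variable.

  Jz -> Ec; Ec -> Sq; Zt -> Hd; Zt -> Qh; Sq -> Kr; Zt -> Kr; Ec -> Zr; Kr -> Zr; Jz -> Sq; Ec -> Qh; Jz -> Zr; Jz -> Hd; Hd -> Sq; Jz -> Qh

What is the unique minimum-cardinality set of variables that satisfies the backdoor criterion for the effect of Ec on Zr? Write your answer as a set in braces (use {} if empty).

{Jz}

Variables eligible for adjustment (non-descendants of Ec, excluding Ec and Zr): {Hd, Jz, Zt}.
Backdoor paths from Ec to Zr:
  P1: Ec <- Jz -> Hd <- Zt -> Kr -> Zr
  P2: Ec <- Jz -> Hd -> Sq -> Kr -> Zr
  P3: Ec <- Jz -> Sq <- Hd <- Zt -> Kr -> Zr
  P4: Ec <- Jz -> Sq -> Kr -> Zr
  P5: Ec <- Jz -> Qh <- Zt -> Hd -> Sq -> Kr -> Zr
  P6: Ec <- Jz -> Qh <- Zt -> Kr -> Zr
  P7: Ec <- Jz -> Zr
The empty set is not sufficient: P2 (Ec <- Jz -> Hd -> Sq -> Kr -> Zr) has no collider blocking it and no conditioned non-collider, so it is open.
Try {Jz}:
  P1: blocked at fork node Jz ∈ conditioning set.
  P2: blocked at fork node Jz ∈ conditioning set.
  P3: blocked at fork node Jz ∈ conditioning set.
  P4: blocked at fork node Jz ∈ conditioning set.
  P5: blocked at fork node Jz ∈ conditioning set.
  P6: blocked at fork node Jz ∈ conditioning set.
  P7: blocked at fork node Jz ∈ conditioning set.
{Jz} contains no descendant of Ec and blocks every backdoor path.
No other singleton works — e.g. {Zt} leaves P2 open — so {Jz} is the unique smallest valid adjustment set.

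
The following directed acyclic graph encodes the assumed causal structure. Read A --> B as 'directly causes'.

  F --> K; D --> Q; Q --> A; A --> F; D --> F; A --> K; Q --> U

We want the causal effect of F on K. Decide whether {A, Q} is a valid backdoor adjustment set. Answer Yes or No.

Backdoor paths from F to K (paths whose first edge points into F):
  P1: F <- D -> Q -> A -> K
  P2: F <- A -> K
Condition 1 (no descendant of F in the set): holds — descendants of F are {K}; none are in {A, Q}.
Condition 2 (every backdoor path blocked by {A, Q}):
  P1: blocked at chain node Q ∈ conditioning set.
  P2: blocked at fork node A ∈ conditioning set.
{A, Q} satisfies the backdoor criterion.

Yes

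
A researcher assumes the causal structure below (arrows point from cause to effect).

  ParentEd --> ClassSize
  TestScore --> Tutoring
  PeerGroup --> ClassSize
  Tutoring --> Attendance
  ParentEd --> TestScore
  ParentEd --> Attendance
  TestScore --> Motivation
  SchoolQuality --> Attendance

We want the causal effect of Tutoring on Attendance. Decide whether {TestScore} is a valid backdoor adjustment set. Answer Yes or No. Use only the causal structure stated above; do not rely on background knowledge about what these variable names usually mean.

Yes

Backdoor paths from Tutoring to Attendance (paths whose first edge points into Tutoring):
  P1: Tutoring <- TestScore <- ParentEd -> Attendance
Condition 1 (no descendant of Tutoring in the set): holds — descendants of Tutoring are {Attendance}; none are in {TestScore}.
Condition 2 (every backdoor path blocked by {TestScore}):
  P1: blocked at chain node TestScore ∈ conditioning set.
{TestScore} satisfies the backdoor criterion.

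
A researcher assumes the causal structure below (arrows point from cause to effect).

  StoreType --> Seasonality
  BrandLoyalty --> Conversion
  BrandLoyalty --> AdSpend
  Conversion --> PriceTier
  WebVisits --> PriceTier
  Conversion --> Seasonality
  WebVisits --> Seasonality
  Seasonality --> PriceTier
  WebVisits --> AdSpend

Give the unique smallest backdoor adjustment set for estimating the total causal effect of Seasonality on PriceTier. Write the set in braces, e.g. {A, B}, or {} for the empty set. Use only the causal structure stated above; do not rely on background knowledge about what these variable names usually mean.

Variables eligible for adjustment (non-descendants of Seasonality, excluding Seasonality and PriceTier): {AdSpend, BrandLoyalty, Conversion, StoreType, WebVisits}.
Backdoor paths from Seasonality to PriceTier:
  P1: Seasonality <- WebVisits -> AdSpend <- BrandLoyalty -> Conversion -> PriceTier
  P2: Seasonality <- WebVisits -> PriceTier
  P3: Seasonality <- Conversion <- BrandLoyalty -> AdSpend <- WebVisits -> PriceTier
  P4: Seasonality <- Conversion -> PriceTier
The empty set is not sufficient: P2 (Seasonality <- WebVisits -> PriceTier) has no collider blocking it and no conditioned non-collider, so it is open.
Try {Conversion, WebVisits}:
  P1: blocked at fork node WebVisits ∈ conditioning set.
  P2: blocked at fork node WebVisits ∈ conditioning set.
  P3: blocked at chain node Conversion ∈ conditioning set.
  P4: blocked at fork node Conversion ∈ conditioning set.
{Conversion, WebVisits} contains no descendant of Seasonality and blocks every backdoor path.
Every element of {Conversion, WebVisits} is needed (dropping Conversion leaves P4 open; dropping WebVisits leaves P2 open), so no proper subset is valid.
Among all size-2 subsets of the eligible variables, only {Conversion, WebVisits} blocks every backdoor path, so it is the unique smallest valid adjustment set.

{Conversion, WebVisits}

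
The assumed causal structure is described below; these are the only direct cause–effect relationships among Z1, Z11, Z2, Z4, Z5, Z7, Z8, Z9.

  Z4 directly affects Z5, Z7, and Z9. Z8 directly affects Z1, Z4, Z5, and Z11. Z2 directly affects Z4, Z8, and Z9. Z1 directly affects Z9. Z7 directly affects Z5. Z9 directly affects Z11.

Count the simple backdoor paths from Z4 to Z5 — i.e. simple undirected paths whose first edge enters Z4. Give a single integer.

4

A backdoor path from Z4 to Z5 is any simple undirected path whose first edge points into Z4 (i.e. leaves Z4 via a parent).
Parents of Z4: {Z2, Z8}.
Enumerating:
  P1: Z4 <- Z2 -> Z8 -> Z5
  P2: Z4 <- Z2 -> Z9 <- Z1 <- Z8 -> Z5
  P3: Z4 <- Z2 -> Z9 -> Z11 <- Z8 -> Z5
  P4: Z4 <- Z8 -> Z5
That exhausts the simple backdoor paths. Count: 4.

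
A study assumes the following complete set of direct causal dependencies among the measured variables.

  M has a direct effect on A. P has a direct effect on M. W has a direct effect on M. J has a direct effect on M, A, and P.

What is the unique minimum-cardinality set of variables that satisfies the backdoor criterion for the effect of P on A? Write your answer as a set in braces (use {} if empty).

Variables eligible for adjustment (non-descendants of P, excluding P and A): {J, W}.
Backdoor paths from P to A:
  P1: P <- J -> M -> A
  P2: P <- J -> A
The empty set is not sufficient: P1 (P <- J -> M -> A) has no collider blocking it and no conditioned non-collider, so it is open.
Try {J}:
  P1: blocked at fork node J ∈ conditioning set.
  P2: blocked at fork node J ∈ conditioning set.
{J} contains no descendant of P and blocks every backdoor path.
No other singleton works — e.g. {W} leaves P1 open — so {J} is the unique smallest valid adjustment set.

{J}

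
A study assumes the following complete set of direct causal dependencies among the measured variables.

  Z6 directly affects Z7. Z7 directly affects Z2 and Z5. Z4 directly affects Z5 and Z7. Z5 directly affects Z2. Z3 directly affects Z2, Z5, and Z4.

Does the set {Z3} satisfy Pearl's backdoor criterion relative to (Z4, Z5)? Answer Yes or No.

Yes

Backdoor paths from Z4 to Z5 (paths whose first edge points into Z4):
  P1: Z4 <- Z3 -> Z5
  P2: Z4 <- Z3 -> Z2 <- Z7 -> Z5
  P3: Z4 <- Z3 -> Z2 <- Z5
Condition 1 (no descendant of Z4 in the set): holds — descendants of Z4 are {Z2, Z5, Z7}; none are in {Z3}.
Condition 2 (every backdoor path blocked by {Z3}):
  P1: blocked at fork node Z3 ∈ conditioning set.
  P2: blocked at fork node Z3 ∈ conditioning set.
  P3: blocked at fork node Z3 ∈ conditioning set.
{Z3} satisfies the backdoor criterion.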